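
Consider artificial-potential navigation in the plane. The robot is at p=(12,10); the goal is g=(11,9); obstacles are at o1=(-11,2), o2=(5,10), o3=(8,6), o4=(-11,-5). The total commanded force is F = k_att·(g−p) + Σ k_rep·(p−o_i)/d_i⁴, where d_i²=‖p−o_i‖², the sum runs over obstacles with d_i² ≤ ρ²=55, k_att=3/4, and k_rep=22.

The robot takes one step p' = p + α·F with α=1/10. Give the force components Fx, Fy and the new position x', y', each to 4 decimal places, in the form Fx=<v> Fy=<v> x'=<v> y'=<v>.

F_att = 3/4·(g−p) = 3/4·(-1,-1) = (-0.7500,-0.7500)
o1: d²=593 > ρ²=55 → inactive
o2: d²=49 ≤ ρ²=55; F_rep = 22·(7,0)/49² = (0.0641,0.0000)
o3: d²=32 ≤ ρ²=55; F_rep = 22·(4,4)/32² = (0.0859,0.0859)
o4: d²=754 > ρ²=55 → inactive
F = F_att + ΣF_rep = (-0.5999,-0.6641)
p' = p + 1/10·F = (11.9400,9.9336)

Fx=-0.5999 Fy=-0.6641 x'=11.9400 y'=9.9336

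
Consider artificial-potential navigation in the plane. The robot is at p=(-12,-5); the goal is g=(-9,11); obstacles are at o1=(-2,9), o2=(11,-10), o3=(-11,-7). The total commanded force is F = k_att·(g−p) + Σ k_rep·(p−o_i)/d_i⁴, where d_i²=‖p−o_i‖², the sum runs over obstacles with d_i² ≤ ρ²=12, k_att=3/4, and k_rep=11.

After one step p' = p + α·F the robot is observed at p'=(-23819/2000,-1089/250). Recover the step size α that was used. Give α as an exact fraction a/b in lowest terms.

α = 1/20

F_att = 3/4·(g−p) = 3/4·(3,16) = (2.2500,12.0000)
o1: d²=296 > ρ²=12 → inactive
o2: d²=554 > ρ²=12 → inactive
o3: d²=5 ≤ ρ²=12; F_rep = 11·(-1,2)/5² = (-0.4400,0.8800)
F = F_att + ΣF_rep = (1.8100,12.8800)
Δp = p'−p = (0.0905,0.6440); α = Δx/Fx = (181/2000) / (181/100) = 1/20
check: Δy/Fy = (161/250) / (322/25) = 1/20 ✓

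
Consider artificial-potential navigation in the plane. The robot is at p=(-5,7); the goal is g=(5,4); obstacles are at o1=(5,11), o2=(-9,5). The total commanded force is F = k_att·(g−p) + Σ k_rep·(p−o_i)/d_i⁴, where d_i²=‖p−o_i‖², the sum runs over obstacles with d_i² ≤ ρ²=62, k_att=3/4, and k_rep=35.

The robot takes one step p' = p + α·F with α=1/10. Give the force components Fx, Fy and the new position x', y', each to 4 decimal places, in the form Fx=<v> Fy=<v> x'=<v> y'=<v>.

F_att = 3/4·(g−p) = 3/4·(10,-3) = (7.5000,-2.2500)
o1: d²=116 > ρ²=62 → inactive
o2: d²=20 ≤ ρ²=62; F_rep = 35·(4,2)/20² = (0.3500,0.1750)
F = F_att + ΣF_rep = (7.8500,-2.0750)
p' = p + 1/10·F = (-4.2150,6.7925)

Fx=7.8500 Fy=-2.0750 x'=-4.2150 y'=6.7925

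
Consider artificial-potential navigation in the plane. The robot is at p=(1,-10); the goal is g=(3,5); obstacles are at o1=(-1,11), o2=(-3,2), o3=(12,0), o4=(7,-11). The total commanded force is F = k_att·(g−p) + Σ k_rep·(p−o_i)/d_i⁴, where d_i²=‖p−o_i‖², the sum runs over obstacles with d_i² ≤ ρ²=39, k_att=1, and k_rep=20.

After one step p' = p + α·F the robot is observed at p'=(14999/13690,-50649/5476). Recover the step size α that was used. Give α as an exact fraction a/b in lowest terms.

F_att = 1·(g−p) = 1·(2,15) = (2.0000,15.0000)
o1: d²=445 > ρ²=39 → inactive
o2: d²=160 > ρ²=39 → inactive
o3: d²=221 > ρ²=39 → inactive
o4: d²=37 ≤ ρ²=39; F_rep = 20·(-6,1)/37² = (-0.0877,0.0146)
F = F_att + ΣF_rep = (1.9123,15.0146)
Δp = p'−p = (0.0956,0.7507); α = Δx/Fx = (1309/13690) / (2618/1369) = 1/20
check: Δy/Fy = (4111/5476) / (20555/1369) = 1/20 ✓

α = 1/20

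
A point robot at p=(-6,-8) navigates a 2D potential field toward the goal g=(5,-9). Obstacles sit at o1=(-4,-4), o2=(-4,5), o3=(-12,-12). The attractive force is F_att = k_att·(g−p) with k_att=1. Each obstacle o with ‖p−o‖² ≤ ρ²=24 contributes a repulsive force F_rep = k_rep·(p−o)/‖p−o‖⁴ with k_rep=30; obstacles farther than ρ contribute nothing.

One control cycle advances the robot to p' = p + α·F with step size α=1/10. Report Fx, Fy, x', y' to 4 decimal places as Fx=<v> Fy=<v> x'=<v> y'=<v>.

Fx=10.8500 Fy=-1.3000 x'=-4.9150 y'=-8.1300

F_att = 1·(g−p) = 1·(11,-1) = (11.0000,-1.0000)
o1: d²=20 ≤ ρ²=24; F_rep = 30·(-2,-4)/20² = (-0.1500,-0.3000)
o2: d²=173 > ρ²=24 → inactive
o3: d²=52 > ρ²=24 → inactive
F = F_att + ΣF_rep = (10.8500,-1.3000)
p' = p + 1/10·F = (-4.9150,-8.1300)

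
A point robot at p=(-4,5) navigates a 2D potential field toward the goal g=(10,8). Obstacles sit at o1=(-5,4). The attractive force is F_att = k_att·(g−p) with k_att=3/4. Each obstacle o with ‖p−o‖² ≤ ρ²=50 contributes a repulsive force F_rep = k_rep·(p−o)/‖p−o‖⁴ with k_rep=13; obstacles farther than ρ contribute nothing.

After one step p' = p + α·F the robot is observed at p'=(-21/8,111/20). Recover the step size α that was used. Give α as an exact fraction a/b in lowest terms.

F_att = 3/4·(g−p) = 3/4·(14,3) = (10.5000,2.2500)
o1: d²=2 ≤ ρ²=50; F_rep = 13·(1,1)/2² = (3.2500,3.2500)
F = F_att + ΣF_rep = (13.7500,5.5000)
Δp = p'−p = (1.3750,0.5500); α = Δx/Fx = (11/8) / (55/4) = 1/10
check: Δy/Fy = (11/20) / (11/2) = 1/10 ✓

α = 1/10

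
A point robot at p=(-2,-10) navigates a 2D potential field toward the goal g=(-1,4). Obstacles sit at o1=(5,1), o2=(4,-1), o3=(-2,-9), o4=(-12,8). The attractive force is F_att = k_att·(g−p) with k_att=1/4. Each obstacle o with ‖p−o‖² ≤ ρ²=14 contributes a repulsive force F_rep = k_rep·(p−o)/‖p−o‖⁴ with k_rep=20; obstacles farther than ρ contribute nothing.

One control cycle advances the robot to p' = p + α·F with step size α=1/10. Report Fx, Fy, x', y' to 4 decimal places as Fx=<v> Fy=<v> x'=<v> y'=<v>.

F_att = 1/4·(g−p) = 1/4·(1,14) = (0.2500,3.5000)
o1: d²=170 > ρ²=14 → inactive
o2: d²=117 > ρ²=14 → inactive
o3: d²=1 ≤ ρ²=14; F_rep = 20·(0,-1)/1² = (0.0000,-20.0000)
o4: d²=424 > ρ²=14 → inactive
F = F_att + ΣF_rep = (0.2500,-16.5000)
p' = p + 1/10·F = (-1.9750,-11.6500)

Fx=0.2500 Fy=-16.5000 x'=-1.9750 y'=-11.6500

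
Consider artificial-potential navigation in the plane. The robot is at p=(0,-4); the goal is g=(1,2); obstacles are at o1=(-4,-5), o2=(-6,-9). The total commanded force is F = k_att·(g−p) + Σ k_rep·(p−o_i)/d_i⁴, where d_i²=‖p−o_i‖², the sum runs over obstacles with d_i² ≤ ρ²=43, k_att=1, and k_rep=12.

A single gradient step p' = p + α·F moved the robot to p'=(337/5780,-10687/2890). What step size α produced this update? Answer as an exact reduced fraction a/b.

α = 1/20

F_att = 1·(g−p) = 1·(1,6) = (1.0000,6.0000)
o1: d²=17 ≤ ρ²=43; F_rep = 12·(4,1)/17² = (0.1661,0.0415)
o2: d²=61 > ρ²=43 → inactive
F = F_att + ΣF_rep = (1.1661,6.0415)
Δp = p'−p = (0.0583,0.3021); α = Δx/Fx = (337/5780) / (337/289) = 1/20
check: Δy/Fy = (873/2890) / (1746/289) = 1/20 ✓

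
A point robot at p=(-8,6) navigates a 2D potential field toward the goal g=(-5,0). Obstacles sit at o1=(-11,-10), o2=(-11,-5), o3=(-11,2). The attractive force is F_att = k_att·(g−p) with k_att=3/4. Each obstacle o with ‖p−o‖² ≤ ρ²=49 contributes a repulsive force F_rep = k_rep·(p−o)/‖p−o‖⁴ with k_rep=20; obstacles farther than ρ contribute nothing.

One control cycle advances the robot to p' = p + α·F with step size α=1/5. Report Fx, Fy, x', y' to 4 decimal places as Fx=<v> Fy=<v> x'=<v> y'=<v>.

F_att = 3/4·(g−p) = 3/4·(3,-6) = (2.2500,-4.5000)
o1: d²=265 > ρ²=49 → inactive
o2: d²=130 > ρ²=49 → inactive
o3: d²=25 ≤ ρ²=49; F_rep = 20·(3,4)/25² = (0.0960,0.1280)
F = F_att + ΣF_rep = (2.3460,-4.3720)
p' = p + 1/5·F = (-7.5308,5.1256)

Fx=2.3460 Fy=-4.3720 x'=-7.5308 y'=5.1256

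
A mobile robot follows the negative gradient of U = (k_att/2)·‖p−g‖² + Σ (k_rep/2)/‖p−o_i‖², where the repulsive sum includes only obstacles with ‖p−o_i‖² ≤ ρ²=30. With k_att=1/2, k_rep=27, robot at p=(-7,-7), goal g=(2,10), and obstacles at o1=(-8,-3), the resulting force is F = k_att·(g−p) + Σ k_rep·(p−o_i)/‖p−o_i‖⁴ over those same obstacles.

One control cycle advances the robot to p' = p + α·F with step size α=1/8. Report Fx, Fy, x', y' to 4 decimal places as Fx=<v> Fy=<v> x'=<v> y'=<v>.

Fx=4.5934 Fy=8.1263 x'=-6.4258 y'=-5.9842

F_att = 1/2·(g−p) = 1/2·(9,17) = (4.5000,8.5000)
o1: d²=17 ≤ ρ²=30; F_rep = 27·(1,-4)/17² = (0.0934,-0.3737)
F = F_att + ΣF_rep = (4.5934,8.1263)
p' = p + 1/8·F = (-6.4258,-5.9842)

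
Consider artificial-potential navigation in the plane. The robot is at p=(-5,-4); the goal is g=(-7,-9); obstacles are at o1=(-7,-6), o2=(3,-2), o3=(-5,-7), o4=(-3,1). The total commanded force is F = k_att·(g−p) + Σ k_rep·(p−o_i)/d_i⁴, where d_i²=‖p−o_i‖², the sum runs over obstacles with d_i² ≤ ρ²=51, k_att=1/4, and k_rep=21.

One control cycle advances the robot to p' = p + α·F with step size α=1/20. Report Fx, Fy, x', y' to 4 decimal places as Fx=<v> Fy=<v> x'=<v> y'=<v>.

F_att = 1/4·(g−p) = 1/4·(-2,-5) = (-0.5000,-1.2500)
o1: d²=8 ≤ ρ²=51; F_rep = 21·(2,2)/8² = (0.6562,0.6562)
o2: d²=68 > ρ²=51 → inactive
o3: d²=9 ≤ ρ²=51; F_rep = 21·(0,3)/9² = (0.0000,0.7778)
o4: d²=29 ≤ ρ²=51; F_rep = 21·(-2,-5)/29² = (-0.0499,-0.1249)
F = F_att + ΣF_rep = (0.1063,0.0592)
p' = p + 1/20·F = (-4.9947,-3.9970)

Fx=0.1063 Fy=0.0592 x'=-4.9947 y'=-3.9970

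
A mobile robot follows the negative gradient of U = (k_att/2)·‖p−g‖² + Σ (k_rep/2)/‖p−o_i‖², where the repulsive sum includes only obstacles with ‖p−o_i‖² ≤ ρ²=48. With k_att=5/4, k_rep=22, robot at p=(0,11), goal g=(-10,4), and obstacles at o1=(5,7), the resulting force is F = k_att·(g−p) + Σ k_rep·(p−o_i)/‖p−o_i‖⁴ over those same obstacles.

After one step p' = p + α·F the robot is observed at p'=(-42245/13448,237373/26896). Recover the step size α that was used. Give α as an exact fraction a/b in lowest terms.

F_att = 5/4·(g−p) = 5/4·(-10,-7) = (-12.5000,-8.7500)
o1: d²=41 ≤ ρ²=48; F_rep = 22·(-5,4)/41² = (-0.0654,0.0523)
F = F_att + ΣF_rep = (-12.5654,-8.6977)
Δp = p'−p = (-3.1414,-2.1744); α = Δx/Fx = (-42245/13448) / (-42245/3362) = 1/4
check: Δy/Fy = (-58483/26896) / (-58483/6724) = 1/4 ✓

α = 1/4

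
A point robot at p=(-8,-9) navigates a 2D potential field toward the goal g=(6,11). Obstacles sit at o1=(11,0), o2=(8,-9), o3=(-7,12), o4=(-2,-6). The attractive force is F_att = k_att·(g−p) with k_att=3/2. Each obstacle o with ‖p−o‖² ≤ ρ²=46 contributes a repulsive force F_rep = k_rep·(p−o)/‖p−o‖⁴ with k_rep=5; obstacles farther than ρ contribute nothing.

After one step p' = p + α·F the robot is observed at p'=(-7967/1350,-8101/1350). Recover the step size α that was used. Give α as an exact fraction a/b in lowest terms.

α = 1/10

F_att = 3/2·(g−p) = 3/2·(14,20) = (21.0000,30.0000)
o1: d²=442 > ρ²=46 → inactive
o2: d²=256 > ρ²=46 → inactive
o3: d²=442 > ρ²=46 → inactive
o4: d²=45 ≤ ρ²=46; F_rep = 5·(-6,-3)/45² = (-0.0148,-0.0074)
F = F_att + ΣF_rep = (20.9852,29.9926)
Δp = p'−p = (2.0985,2.9993); α = Δx/Fx = (2833/1350) / (2833/135) = 1/10
check: Δy/Fy = (4049/1350) / (4049/135) = 1/10 ✓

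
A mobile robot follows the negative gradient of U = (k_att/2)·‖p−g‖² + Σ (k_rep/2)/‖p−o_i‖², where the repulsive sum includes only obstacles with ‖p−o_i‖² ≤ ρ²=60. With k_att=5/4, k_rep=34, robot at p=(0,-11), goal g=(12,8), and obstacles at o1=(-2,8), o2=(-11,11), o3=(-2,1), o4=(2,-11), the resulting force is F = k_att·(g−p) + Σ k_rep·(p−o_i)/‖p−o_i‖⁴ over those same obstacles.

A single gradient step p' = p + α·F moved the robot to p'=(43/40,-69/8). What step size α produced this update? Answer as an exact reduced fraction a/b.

α = 1/10

F_att = 5/4·(g−p) = 5/4·(12,19) = (15.0000,23.7500)
o1: d²=365 > ρ²=60 → inactive
o2: d²=605 > ρ²=60 → inactive
o3: d²=148 > ρ²=60 → inactive
o4: d²=4 ≤ ρ²=60; F_rep = 34·(-2,0)/4² = (-4.2500,0.0000)
F = F_att + ΣF_rep = (10.7500,23.7500)
Δp = p'−p = (1.0750,2.3750); α = Δx/Fx = (43/40) / (43/4) = 1/10
check: Δy/Fy = (19/8) / (95/4) = 1/10 ✓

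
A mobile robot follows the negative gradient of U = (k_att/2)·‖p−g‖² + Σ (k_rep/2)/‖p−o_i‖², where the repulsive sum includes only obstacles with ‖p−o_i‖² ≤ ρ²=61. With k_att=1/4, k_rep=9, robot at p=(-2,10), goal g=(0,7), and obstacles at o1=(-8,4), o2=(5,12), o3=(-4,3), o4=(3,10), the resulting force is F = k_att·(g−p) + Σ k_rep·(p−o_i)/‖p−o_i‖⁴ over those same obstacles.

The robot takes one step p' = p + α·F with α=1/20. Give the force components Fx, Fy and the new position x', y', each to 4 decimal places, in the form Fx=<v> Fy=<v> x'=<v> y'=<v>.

F_att = 1/4·(g−p) = 1/4·(2,-3) = (0.5000,-0.7500)
o1: d²=72 > ρ²=61 → inactive
o2: d²=53 ≤ ρ²=61; F_rep = 9·(-7,-2)/53² = (-0.0224,-0.0064)
o3: d²=53 ≤ ρ²=61; F_rep = 9·(2,7)/53² = (0.0064,0.0224)
o4: d²=25 ≤ ρ²=61; F_rep = 9·(-5,0)/25² = (-0.0720,0.0000)
F = F_att + ΣF_rep = (0.4120,-0.7340)
p' = p + 1/20·F = (-1.9794,9.9633)

Fx=0.4120 Fy=-0.7340 x'=-1.9794 y'=9.9633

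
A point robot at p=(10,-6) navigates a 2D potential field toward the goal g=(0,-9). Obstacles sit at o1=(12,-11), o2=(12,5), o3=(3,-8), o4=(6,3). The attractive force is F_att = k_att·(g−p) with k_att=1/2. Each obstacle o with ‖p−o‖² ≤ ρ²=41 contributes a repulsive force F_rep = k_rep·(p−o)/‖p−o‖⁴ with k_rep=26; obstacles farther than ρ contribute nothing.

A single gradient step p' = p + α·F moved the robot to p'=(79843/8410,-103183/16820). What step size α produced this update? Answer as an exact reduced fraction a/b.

F_att = 1/2·(g−p) = 1/2·(-10,-3) = (-5.0000,-1.5000)
o1: d²=29 ≤ ρ²=41; F_rep = 26·(-2,5)/29² = (-0.0618,0.1546)
o2: d²=125 > ρ²=41 → inactive
o3: d²=53 > ρ²=41 → inactive
o4: d²=97 > ρ²=41 → inactive
F = F_att + ΣF_rep = (-5.0618,-1.3454)
Δp = p'−p = (-0.5062,-0.1345); α = Δx/Fx = (-4257/8410) / (-4257/841) = 1/10
check: Δy/Fy = (-2263/16820) / (-2263/1682) = 1/10 ✓

α = 1/10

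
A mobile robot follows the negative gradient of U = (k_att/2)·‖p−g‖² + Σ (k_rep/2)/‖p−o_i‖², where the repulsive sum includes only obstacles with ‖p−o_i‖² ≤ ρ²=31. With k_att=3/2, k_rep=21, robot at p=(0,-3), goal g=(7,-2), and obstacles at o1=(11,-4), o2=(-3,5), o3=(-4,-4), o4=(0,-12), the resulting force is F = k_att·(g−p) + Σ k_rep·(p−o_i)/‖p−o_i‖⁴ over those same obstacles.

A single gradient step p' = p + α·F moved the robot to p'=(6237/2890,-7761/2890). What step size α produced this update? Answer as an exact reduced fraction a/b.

F_att = 3/2·(g−p) = 3/2·(7,1) = (10.5000,1.5000)
o1: d²=122 > ρ²=31 → inactive
o2: d²=73 > ρ²=31 → inactive
o3: d²=17 ≤ ρ²=31; F_rep = 21·(4,1)/17² = (0.2907,0.0727)
o4: d²=81 > ρ²=31 → inactive
F = F_att + ΣF_rep = (10.7907,1.5727)
Δp = p'−p = (2.1581,0.3145); α = Δx/Fx = (6237/2890) / (6237/578) = 1/5
check: Δy/Fy = (909/2890) / (909/578) = 1/5 ✓

α = 1/5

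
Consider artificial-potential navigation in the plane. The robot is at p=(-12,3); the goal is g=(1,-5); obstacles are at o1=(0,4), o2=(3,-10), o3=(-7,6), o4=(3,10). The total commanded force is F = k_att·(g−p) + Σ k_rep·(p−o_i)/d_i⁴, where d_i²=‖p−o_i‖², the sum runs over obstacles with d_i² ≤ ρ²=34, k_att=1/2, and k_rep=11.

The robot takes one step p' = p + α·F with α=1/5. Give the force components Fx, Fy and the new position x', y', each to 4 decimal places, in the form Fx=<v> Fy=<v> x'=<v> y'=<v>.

F_att = 1/2·(g−p) = 1/2·(13,-8) = (6.5000,-4.0000)
o1: d²=145 > ρ²=34 → inactive
o2: d²=394 > ρ²=34 → inactive
o3: d²=34 ≤ ρ²=34; F_rep = 11·(-5,-3)/34² = (-0.0476,-0.0285)
o4: d²=274 > ρ²=34 → inactive
F = F_att + ΣF_rep = (6.4524,-4.0285)
p' = p + 1/5·F = (-10.7095,2.1943)

Fx=6.4524 Fy=-4.0285 x'=-10.7095 y'=2.1943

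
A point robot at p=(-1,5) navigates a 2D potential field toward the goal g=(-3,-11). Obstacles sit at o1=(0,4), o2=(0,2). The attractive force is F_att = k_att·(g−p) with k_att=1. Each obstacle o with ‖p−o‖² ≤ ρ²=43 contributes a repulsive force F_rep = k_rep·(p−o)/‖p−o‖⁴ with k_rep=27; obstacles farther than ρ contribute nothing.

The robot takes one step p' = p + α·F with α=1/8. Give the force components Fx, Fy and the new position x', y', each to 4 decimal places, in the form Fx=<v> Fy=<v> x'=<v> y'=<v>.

Fx=-9.0200 Fy=-8.4400 x'=-2.1275 y'=3.9450

F_att = 1·(g−p) = 1·(-2,-16) = (-2.0000,-16.0000)
o1: d²=2 ≤ ρ²=43; F_rep = 27·(-1,1)/2² = (-6.7500,6.7500)
o2: d²=10 ≤ ρ²=43; F_rep = 27·(-1,3)/10² = (-0.2700,0.8100)
F = F_att + ΣF_rep = (-9.0200,-8.4400)
p' = p + 1/8·F = (-2.1275,3.9450)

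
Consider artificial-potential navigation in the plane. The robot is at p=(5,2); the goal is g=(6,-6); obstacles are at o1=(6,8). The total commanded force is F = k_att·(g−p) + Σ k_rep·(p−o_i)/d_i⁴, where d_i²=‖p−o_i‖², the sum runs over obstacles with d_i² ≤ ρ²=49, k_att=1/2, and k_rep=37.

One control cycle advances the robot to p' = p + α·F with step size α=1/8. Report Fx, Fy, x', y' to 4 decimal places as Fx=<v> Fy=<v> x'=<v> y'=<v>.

F_att = 1/2·(g−p) = 1/2·(1,-8) = (0.5000,-4.0000)
o1: d²=37 ≤ ρ²=49; F_rep = 37·(-1,-6)/37² = (-0.0270,-0.1622)
F = F_att + ΣF_rep = (0.4730,-4.1622)
p' = p + 1/8·F = (5.0591,1.4797)

Fx=0.4730 Fy=-4.1622 x'=5.0591 y'=1.4797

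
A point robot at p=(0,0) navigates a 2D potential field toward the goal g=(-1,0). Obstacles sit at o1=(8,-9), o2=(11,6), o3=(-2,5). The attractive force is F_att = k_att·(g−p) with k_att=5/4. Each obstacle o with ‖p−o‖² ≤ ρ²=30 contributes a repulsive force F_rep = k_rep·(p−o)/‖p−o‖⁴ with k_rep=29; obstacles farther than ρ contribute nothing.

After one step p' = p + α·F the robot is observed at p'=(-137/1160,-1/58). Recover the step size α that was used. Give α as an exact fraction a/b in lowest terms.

F_att = 5/4·(g−p) = 5/4·(-1,0) = (-1.2500,0.0000)
o1: d²=145 > ρ²=30 → inactive
o2: d²=157 > ρ²=30 → inactive
o3: d²=29 ≤ ρ²=30; F_rep = 29·(2,-5)/29² = (0.0690,-0.1724)
F = F_att + ΣF_rep = (-1.1810,-0.1724)
Δp = p'−p = (-0.1181,-0.0172); α = Δx/Fx = (-137/1160) / (-137/116) = 1/10
check: Δy/Fy = (-1/58) / (-5/29) = 1/10 ✓

α = 1/10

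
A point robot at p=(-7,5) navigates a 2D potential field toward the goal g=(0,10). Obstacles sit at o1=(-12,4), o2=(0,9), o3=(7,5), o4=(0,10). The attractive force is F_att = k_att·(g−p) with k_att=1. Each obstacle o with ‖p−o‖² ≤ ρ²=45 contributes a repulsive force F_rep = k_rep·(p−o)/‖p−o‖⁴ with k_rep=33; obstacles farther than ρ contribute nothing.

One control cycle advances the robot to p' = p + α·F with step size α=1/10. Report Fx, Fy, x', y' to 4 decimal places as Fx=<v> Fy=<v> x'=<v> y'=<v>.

Fx=7.2441 Fy=5.0488 x'=-6.2756 y'=5.5049

F_att = 1·(g−p) = 1·(7,5) = (7.0000,5.0000)
o1: d²=26 ≤ ρ²=45; F_rep = 33·(5,1)/26² = (0.2441,0.0488)
o2: d²=65 > ρ²=45 → inactive
o3: d²=196 > ρ²=45 → inactive
o4: d²=74 > ρ²=45 → inactive
F = F_att + ΣF_rep = (7.2441,5.0488)
p' = p + 1/10·F = (-6.2756,5.5049)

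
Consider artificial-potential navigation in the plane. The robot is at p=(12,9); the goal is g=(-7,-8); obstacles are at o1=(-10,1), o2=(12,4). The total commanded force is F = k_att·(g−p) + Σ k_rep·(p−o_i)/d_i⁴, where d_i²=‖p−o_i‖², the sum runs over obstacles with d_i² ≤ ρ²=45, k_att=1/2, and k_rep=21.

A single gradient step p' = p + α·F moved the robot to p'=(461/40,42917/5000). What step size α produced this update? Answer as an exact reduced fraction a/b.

α = 1/20

F_att = 1/2·(g−p) = 1/2·(-19,-17) = (-9.5000,-8.5000)
o1: d²=548 > ρ²=45 → inactive
o2: d²=25 ≤ ρ²=45; F_rep = 21·(0,5)/25² = (0.0000,0.1680)
F = F_att + ΣF_rep = (-9.5000,-8.3320)
Δp = p'−p = (-0.4750,-0.4166); α = Δx/Fx = (-19/40) / (-19/2) = 1/20
check: Δy/Fy = (-2083/5000) / (-2083/250) = 1/20 ✓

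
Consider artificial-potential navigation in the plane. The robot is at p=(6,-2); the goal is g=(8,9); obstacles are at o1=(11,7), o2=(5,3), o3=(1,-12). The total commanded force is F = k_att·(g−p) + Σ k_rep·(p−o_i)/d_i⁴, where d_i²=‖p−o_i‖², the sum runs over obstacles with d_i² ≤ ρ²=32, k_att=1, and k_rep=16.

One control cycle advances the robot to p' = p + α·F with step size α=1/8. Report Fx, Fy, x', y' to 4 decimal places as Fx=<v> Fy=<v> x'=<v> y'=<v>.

Fx=2.0237 Fy=10.8817 x'=6.2530 y'=-0.6398

F_att = 1·(g−p) = 1·(2,11) = (2.0000,11.0000)
o1: d²=106 > ρ²=32 → inactive
o2: d²=26 ≤ ρ²=32; F_rep = 16·(1,-5)/26² = (0.0237,-0.1183)
o3: d²=125 > ρ²=32 → inactive
F = F_att + ΣF_rep = (2.0237,10.8817)
p' = p + 1/8·F = (6.2530,-0.6398)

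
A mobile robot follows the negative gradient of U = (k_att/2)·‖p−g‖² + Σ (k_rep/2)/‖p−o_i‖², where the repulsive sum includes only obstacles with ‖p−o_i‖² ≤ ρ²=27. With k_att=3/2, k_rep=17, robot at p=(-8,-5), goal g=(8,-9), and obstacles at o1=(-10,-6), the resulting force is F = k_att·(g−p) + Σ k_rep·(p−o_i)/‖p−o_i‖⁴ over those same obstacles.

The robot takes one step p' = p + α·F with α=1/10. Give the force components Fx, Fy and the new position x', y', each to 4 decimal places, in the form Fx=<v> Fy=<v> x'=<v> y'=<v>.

F_att = 3/2·(g−p) = 3/2·(16,-4) = (24.0000,-6.0000)
o1: d²=5 ≤ ρ²=27; F_rep = 17·(2,1)/5² = (1.3600,0.6800)
F = F_att + ΣF_rep = (25.3600,-5.3200)
p' = p + 1/10·F = (-5.4640,-5.5320)

Fx=25.3600 Fy=-5.3200 x'=-5.4640 y'=-5.5320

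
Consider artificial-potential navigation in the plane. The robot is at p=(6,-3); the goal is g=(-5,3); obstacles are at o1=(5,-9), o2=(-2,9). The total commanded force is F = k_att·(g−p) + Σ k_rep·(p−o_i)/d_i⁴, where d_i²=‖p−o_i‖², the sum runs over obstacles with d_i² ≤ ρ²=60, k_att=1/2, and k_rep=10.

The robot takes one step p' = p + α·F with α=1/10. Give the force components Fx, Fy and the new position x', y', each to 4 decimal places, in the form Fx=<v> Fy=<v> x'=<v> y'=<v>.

Fx=-5.4927 Fy=3.0438 x'=5.4507 y'=-2.6956

F_att = 1/2·(g−p) = 1/2·(-11,6) = (-5.5000,3.0000)
o1: d²=37 ≤ ρ²=60; F_rep = 10·(1,6)/37² = (0.0073,0.0438)
o2: d²=208 > ρ²=60 → inactive
F = F_att + ΣF_rep = (-5.4927,3.0438)
p' = p + 1/10·F = (5.4507,-2.6956)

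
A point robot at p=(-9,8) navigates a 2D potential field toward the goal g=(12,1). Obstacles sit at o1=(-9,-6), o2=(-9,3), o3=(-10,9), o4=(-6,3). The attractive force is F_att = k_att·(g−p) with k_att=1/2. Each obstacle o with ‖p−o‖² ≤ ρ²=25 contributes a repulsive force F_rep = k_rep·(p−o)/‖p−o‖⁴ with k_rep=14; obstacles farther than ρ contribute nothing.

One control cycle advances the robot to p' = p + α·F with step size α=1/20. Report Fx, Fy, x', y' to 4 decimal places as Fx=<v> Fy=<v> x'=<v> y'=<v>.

Fx=14.0000 Fy=-6.8880 x'=-8.3000 y'=7.6556

F_att = 1/2·(g−p) = 1/2·(21,-7) = (10.5000,-3.5000)
o1: d²=196 > ρ²=25 → inactive
o2: d²=25 ≤ ρ²=25; F_rep = 14·(0,5)/25² = (0.0000,0.1120)
o3: d²=2 ≤ ρ²=25; F_rep = 14·(1,-1)/2² = (3.5000,-3.5000)
o4: d²=34 > ρ²=25 → inactive
F = F_att + ΣF_rep = (14.0000,-6.8880)
p' = p + 1/20·F = (-8.3000,7.6556)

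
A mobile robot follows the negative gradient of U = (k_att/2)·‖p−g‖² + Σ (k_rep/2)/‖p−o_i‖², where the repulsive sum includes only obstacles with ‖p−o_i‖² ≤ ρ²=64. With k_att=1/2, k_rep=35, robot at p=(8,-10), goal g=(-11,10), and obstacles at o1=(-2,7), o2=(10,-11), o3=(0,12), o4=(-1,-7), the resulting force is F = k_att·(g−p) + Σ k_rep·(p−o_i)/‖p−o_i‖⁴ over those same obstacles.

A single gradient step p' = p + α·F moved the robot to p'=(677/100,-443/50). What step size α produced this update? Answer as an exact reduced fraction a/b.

α = 1/10

F_att = 1/2·(g−p) = 1/2·(-19,20) = (-9.5000,10.0000)
o1: d²=389 > ρ²=64 → inactive
o2: d²=5 ≤ ρ²=64; F_rep = 35·(-2,1)/5² = (-2.8000,1.4000)
o3: d²=548 > ρ²=64 → inactive
o4: d²=90 > ρ²=64 → inactive
F = F_att + ΣF_rep = (-12.3000,11.4000)
Δp = p'−p = (-1.2300,1.1400); α = Δx/Fx = (-123/100) / (-123/10) = 1/10
check: Δy/Fy = (57/50) / (57/5) = 1/10 ✓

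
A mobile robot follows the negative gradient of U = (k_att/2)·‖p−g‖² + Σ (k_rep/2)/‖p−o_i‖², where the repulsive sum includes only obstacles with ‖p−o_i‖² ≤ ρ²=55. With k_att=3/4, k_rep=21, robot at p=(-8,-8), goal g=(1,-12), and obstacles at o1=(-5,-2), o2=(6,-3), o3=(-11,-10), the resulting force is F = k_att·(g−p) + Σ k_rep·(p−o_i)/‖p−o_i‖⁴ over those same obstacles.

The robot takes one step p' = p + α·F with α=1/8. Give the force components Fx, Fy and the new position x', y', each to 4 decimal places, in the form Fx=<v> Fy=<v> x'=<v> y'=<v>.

F_att = 3/4·(g−p) = 3/4·(9,-4) = (6.7500,-3.0000)
o1: d²=45 ≤ ρ²=55; F_rep = 21·(-3,-6)/45² = (-0.0311,-0.0622)
o2: d²=221 > ρ²=55 → inactive
o3: d²=13 ≤ ρ²=55; F_rep = 21·(3,2)/13² = (0.3728,0.2485)
F = F_att + ΣF_rep = (7.0917,-2.8137)
p' = p + 1/8·F = (-7.1135,-8.3517)

Fx=7.0917 Fy=-2.8137 x'=-7.1135 y'=-8.3517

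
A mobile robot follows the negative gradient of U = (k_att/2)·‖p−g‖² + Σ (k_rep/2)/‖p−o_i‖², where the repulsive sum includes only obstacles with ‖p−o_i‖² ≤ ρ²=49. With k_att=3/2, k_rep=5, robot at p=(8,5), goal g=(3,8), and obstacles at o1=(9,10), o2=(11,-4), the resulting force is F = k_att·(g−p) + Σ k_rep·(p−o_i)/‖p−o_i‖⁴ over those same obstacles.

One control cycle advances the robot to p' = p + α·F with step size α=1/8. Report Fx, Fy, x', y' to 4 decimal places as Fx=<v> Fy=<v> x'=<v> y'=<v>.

F_att = 3/2·(g−p) = 3/2·(-5,3) = (-7.5000,4.5000)
o1: d²=26 ≤ ρ²=49; F_rep = 5·(-1,-5)/26² = (-0.0074,-0.0370)
o2: d²=90 > ρ²=49 → inactive
F = F_att + ΣF_rep = (-7.5074,4.4630)
p' = p + 1/8·F = (7.0616,5.5579)

Fx=-7.5074 Fy=4.4630 x'=7.0616 y'=5.5579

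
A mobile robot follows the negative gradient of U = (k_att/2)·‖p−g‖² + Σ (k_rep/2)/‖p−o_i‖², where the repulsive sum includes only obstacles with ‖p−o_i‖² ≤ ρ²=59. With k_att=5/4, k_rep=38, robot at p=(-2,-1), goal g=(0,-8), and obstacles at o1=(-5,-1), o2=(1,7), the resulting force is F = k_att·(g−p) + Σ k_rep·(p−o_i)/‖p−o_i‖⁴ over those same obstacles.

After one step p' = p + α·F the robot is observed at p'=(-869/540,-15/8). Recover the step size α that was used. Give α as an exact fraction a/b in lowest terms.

F_att = 5/4·(g−p) = 5/4·(2,-7) = (2.5000,-8.7500)
o1: d²=9 ≤ ρ²=59; F_rep = 38·(3,0)/9² = (1.4074,0.0000)
o2: d²=73 > ρ²=59 → inactive
F = F_att + ΣF_rep = (3.9074,-8.7500)
Δp = p'−p = (0.3907,-0.8750); α = Δx/Fx = (211/540) / (211/54) = 1/10
check: Δy/Fy = (-7/8) / (-35/4) = 1/10 ✓

α = 1/10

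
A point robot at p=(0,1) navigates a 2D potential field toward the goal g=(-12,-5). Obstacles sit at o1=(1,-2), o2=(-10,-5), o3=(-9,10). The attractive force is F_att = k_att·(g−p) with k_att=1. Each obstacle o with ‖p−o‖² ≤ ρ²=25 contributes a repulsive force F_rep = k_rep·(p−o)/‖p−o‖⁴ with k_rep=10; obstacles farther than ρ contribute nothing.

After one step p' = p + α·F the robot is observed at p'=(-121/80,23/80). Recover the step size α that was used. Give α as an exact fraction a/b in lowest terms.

α = 1/8

F_att = 1·(g−p) = 1·(-12,-6) = (-12.0000,-6.0000)
o1: d²=10 ≤ ρ²=25; F_rep = 10·(-1,3)/10² = (-0.1000,0.3000)
o2: d²=136 > ρ²=25 → inactive
o3: d²=162 > ρ²=25 → inactive
F = F_att + ΣF_rep = (-12.1000,-5.7000)
Δp = p'−p = (-1.5125,-0.7125); α = Δx/Fx = (-121/80) / (-121/10) = 1/8
check: Δy/Fy = (-57/80) / (-57/10) = 1/8 ✓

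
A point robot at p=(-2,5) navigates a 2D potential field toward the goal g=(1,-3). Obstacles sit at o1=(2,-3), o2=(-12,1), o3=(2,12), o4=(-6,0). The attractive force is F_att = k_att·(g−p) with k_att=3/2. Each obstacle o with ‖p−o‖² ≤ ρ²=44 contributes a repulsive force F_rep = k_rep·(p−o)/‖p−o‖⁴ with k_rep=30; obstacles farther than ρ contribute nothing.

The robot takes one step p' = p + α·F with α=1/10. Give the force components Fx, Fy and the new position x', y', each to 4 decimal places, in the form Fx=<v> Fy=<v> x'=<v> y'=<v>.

Fx=4.5714 Fy=-11.9108 x'=-1.5429 y'=3.8089

F_att = 3/2·(g−p) = 3/2·(3,-8) = (4.5000,-12.0000)
o1: d²=80 > ρ²=44 → inactive
o2: d²=116 > ρ²=44 → inactive
o3: d²=65 > ρ²=44 → inactive
o4: d²=41 ≤ ρ²=44; F_rep = 30·(4,5)/41² = (0.0714,0.0892)
F = F_att + ΣF_rep = (4.5714,-11.9108)
p' = p + 1/10·F = (-1.5429,3.8089)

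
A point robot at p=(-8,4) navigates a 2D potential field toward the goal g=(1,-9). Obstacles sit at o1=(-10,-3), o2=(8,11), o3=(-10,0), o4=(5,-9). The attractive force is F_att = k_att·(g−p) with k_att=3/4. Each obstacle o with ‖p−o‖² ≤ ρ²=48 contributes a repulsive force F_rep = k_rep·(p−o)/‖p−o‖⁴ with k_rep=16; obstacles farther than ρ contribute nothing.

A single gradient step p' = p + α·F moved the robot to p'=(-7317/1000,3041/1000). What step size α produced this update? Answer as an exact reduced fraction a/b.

F_att = 3/4·(g−p) = 3/4·(9,-13) = (6.7500,-9.7500)
o1: d²=53 > ρ²=48 → inactive
o2: d²=305 > ρ²=48 → inactive
o3: d²=20 ≤ ρ²=48; F_rep = 16·(2,4)/20² = (0.0800,0.1600)
o4: d²=338 > ρ²=48 → inactive
F = F_att + ΣF_rep = (6.8300,-9.5900)
Δp = p'−p = (0.6830,-0.9590); α = Δx/Fx = (683/1000) / (683/100) = 1/10
check: Δy/Fy = (-959/1000) / (-959/100) = 1/10 ✓

α = 1/10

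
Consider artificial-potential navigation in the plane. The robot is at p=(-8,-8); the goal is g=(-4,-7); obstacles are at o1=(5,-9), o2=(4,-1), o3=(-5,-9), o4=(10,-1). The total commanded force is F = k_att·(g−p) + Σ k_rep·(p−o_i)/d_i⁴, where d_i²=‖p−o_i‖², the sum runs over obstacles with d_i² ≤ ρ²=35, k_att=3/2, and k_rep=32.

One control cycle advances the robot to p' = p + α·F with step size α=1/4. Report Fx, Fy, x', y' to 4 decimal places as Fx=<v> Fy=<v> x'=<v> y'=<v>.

F_att = 3/2·(g−p) = 3/2·(4,1) = (6.0000,1.5000)
o1: d²=170 > ρ²=35 → inactive
o2: d²=193 > ρ²=35 → inactive
o3: d²=10 ≤ ρ²=35; F_rep = 32·(-3,1)/10² = (-0.9600,0.3200)
o4: d²=373 > ρ²=35 → inactive
F = F_att + ΣF_rep = (5.0400,1.8200)
p' = p + 1/4·F = (-6.7400,-7.5450)

Fx=5.0400 Fy=1.8200 x'=-6.7400 y'=-7.5450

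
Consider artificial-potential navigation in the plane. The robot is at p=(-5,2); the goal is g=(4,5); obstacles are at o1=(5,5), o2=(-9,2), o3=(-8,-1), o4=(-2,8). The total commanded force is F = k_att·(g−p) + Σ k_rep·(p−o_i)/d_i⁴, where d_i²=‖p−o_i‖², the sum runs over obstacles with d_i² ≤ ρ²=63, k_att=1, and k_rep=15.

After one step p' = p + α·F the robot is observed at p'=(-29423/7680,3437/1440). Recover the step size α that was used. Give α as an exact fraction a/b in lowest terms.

α = 1/8

F_att = 1·(g−p) = 1·(9,3) = (9.0000,3.0000)
o1: d²=109 > ρ²=63 → inactive
o2: d²=16 ≤ ρ²=63; F_rep = 15·(4,0)/16² = (0.2344,0.0000)
o3: d²=18 ≤ ρ²=63; F_rep = 15·(3,3)/18² = (0.1389,0.1389)
o4: d²=45 ≤ ρ²=63; F_rep = 15·(-3,-6)/45² = (-0.0222,-0.0444)
F = F_att + ΣF_rep = (9.3510,3.0944)
Δp = p'−p = (1.1689,0.3868); α = Δx/Fx = (8977/7680) / (8977/960) = 1/8
check: Δy/Fy = (557/1440) / (557/180) = 1/8 ✓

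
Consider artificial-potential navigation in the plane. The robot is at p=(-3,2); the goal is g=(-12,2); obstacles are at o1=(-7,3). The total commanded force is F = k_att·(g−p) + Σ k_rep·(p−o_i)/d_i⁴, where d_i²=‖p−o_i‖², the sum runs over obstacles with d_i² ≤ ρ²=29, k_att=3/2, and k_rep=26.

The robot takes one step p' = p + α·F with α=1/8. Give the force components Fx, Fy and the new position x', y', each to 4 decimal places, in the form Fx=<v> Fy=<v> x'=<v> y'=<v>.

Fx=-13.1401 Fy=-0.0900 x'=-4.6425 y'=1.9888

F_att = 3/2·(g−p) = 3/2·(-9,0) = (-13.5000,0.0000)
o1: d²=17 ≤ ρ²=29; F_rep = 26·(4,-1)/17² = (0.3599,-0.0900)
F = F_att + ΣF_rep = (-13.1401,-0.0900)
p' = p + 1/8·F = (-4.6425,1.9888)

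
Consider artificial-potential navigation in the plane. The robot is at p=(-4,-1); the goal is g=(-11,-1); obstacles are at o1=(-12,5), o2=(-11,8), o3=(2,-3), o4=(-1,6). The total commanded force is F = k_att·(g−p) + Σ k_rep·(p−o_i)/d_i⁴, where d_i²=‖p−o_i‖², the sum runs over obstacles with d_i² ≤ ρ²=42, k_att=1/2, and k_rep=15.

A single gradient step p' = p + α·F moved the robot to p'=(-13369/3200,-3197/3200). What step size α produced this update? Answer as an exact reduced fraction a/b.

α = 1/20

F_att = 1/2·(g−p) = 1/2·(-7,0) = (-3.5000,0.0000)
o1: d²=100 > ρ²=42 → inactive
o2: d²=130 > ρ²=42 → inactive
o3: d²=40 ≤ ρ²=42; F_rep = 15·(-6,2)/40² = (-0.0563,0.0187)
o4: d²=58 > ρ²=42 → inactive
F = F_att + ΣF_rep = (-3.5562,0.0187)
Δp = p'−p = (-0.1778,0.0009); α = Δx/Fx = (-569/3200) / (-569/160) = 1/20
check: Δy/Fy = (3/3200) / (3/160) = 1/20 ✓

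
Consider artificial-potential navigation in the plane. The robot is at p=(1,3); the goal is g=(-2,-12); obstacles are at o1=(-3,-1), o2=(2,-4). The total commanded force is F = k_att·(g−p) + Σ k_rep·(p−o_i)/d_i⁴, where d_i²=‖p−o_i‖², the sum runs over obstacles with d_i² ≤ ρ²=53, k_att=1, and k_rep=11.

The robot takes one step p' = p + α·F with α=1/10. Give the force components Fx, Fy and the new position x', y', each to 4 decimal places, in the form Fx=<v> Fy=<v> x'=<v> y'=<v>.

F_att = 1·(g−p) = 1·(-3,-15) = (-3.0000,-15.0000)
o1: d²=32 ≤ ρ²=53; F_rep = 11·(4,4)/32² = (0.0430,0.0430)
o2: d²=50 ≤ ρ²=53; F_rep = 11·(-1,7)/50² = (-0.0044,0.0308)
F = F_att + ΣF_rep = (-2.9614,-14.9262)
p' = p + 1/10·F = (0.7039,1.5074)

Fx=-2.9614 Fy=-14.9262 x'=0.7039 y'=1.5074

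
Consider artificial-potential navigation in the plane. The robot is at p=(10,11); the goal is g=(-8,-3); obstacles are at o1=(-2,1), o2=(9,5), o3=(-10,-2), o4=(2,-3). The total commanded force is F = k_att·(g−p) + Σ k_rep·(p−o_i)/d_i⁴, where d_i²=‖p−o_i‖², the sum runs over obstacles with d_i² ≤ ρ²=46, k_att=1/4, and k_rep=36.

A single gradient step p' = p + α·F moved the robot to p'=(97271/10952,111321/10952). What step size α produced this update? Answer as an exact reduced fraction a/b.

α = 1/4

F_att = 1/4·(g−p) = 1/4·(-18,-14) = (-4.5000,-3.5000)
o1: d²=244 > ρ²=46 → inactive
o2: d²=37 ≤ ρ²=46; F_rep = 36·(1,6)/37² = (0.0263,0.1578)
o3: d²=569 > ρ²=46 → inactive
o4: d²=260 > ρ²=46 → inactive
F = F_att + ΣF_rep = (-4.4737,-3.3422)
Δp = p'−p = (-1.1184,-0.8356); α = Δx/Fx = (-12249/10952) / (-12249/2738) = 1/4
check: Δy/Fy = (-9151/10952) / (-9151/2738) = 1/4 ✓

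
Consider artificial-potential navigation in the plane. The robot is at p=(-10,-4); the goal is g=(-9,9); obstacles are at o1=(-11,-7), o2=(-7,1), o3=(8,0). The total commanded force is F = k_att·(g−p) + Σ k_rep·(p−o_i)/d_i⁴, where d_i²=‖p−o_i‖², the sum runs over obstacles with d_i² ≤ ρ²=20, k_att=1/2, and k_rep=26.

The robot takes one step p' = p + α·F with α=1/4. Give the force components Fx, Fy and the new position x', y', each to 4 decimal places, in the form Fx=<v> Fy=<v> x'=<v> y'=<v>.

Fx=0.7600 Fy=7.2800 x'=-9.8100 y'=-2.1800

F_att = 1/2·(g−p) = 1/2·(1,13) = (0.5000,6.5000)
o1: d²=10 ≤ ρ²=20; F_rep = 26·(1,3)/10² = (0.2600,0.7800)
o2: d²=34 > ρ²=20 → inactive
o3: d²=340 > ρ²=20 → inactive
F = F_att + ΣF_rep = (0.7600,7.2800)
p' = p + 1/4·F = (-9.8100,-2.1800)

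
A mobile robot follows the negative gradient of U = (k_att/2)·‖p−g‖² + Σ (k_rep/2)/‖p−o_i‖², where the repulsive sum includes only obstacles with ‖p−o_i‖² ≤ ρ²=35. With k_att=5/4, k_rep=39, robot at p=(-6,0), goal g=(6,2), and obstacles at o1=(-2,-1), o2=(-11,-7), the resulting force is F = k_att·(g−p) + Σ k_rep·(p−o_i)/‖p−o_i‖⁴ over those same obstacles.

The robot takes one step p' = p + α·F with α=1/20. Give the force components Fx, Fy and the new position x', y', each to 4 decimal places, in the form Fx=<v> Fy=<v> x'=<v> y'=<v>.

Fx=14.4602 Fy=2.6349 x'=-5.2770 y'=0.1317

F_att = 5/4·(g−p) = 5/4·(12,2) = (15.0000,2.5000)
o1: d²=17 ≤ ρ²=35; F_rep = 39·(-4,1)/17² = (-0.5398,0.1349)
o2: d²=74 > ρ²=35 → inactive
F = F_att + ΣF_rep = (14.4602,2.6349)
p' = p + 1/20·F = (-5.2770,0.1317)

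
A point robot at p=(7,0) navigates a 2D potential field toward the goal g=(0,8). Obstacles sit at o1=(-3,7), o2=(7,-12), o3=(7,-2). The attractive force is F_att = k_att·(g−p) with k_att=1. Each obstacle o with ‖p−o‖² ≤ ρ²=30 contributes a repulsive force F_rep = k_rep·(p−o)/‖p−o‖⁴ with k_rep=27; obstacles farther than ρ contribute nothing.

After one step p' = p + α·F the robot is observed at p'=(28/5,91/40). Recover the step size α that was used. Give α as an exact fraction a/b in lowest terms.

F_att = 1·(g−p) = 1·(-7,8) = (-7.0000,8.0000)
o1: d²=149 > ρ²=30 → inactive
o2: d²=144 > ρ²=30 → inactive
o3: d²=4 ≤ ρ²=30; F_rep = 27·(0,2)/4² = (0.0000,3.3750)
F = F_att + ΣF_rep = (-7.0000,11.3750)
Δp = p'−p = (-1.4000,2.2750); α = Δx/Fx = (-7/5) / (-7) = 1/5
check: Δy/Fy = (91/40) / (91/8) = 1/5 ✓

α = 1/5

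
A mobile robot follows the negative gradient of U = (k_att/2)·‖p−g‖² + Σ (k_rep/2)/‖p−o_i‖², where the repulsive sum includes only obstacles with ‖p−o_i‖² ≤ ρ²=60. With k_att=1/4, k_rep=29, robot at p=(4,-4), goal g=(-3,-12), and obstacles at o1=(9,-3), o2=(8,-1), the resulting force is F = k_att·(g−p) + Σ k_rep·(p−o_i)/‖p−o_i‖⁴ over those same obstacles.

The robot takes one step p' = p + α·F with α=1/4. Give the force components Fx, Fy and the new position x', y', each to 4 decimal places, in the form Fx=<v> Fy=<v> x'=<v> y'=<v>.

F_att = 1/4·(g−p) = 1/4·(-7,-8) = (-1.7500,-2.0000)
o1: d²=26 ≤ ρ²=60; F_rep = 29·(-5,-1)/26² = (-0.2145,-0.0429)
o2: d²=25 ≤ ρ²=60; F_rep = 29·(-4,-3)/25² = (-0.1856,-0.1392)
F = F_att + ΣF_rep = (-2.1501,-2.1821)
p' = p + 1/4·F = (3.4625,-4.5455)

Fx=-2.1501 Fy=-2.1821 x'=3.4625 y'=-4.5455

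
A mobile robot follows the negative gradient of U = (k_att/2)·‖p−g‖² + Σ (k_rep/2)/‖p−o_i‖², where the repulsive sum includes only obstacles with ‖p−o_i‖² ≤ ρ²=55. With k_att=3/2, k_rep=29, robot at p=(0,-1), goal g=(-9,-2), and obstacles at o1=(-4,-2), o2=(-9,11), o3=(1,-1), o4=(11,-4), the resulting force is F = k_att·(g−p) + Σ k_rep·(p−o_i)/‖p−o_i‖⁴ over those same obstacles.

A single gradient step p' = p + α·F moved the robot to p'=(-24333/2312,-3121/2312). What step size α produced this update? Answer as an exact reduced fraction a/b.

α = 1/4

F_att = 3/2·(g−p) = 3/2·(-9,-1) = (-13.5000,-1.5000)
o1: d²=17 ≤ ρ²=55; F_rep = 29·(4,1)/17² = (0.4014,0.1003)
o2: d²=225 > ρ²=55 → inactive
o3: d²=1 ≤ ρ²=55; F_rep = 29·(-1,0)/1² = (-29.0000,0.0000)
o4: d²=130 > ρ²=55 → inactive
F = F_att + ΣF_rep = (-42.0986,-1.3997)
Δp = p'−p = (-10.5247,-0.3499); α = Δx/Fx = (-24333/2312) / (-24333/578) = 1/4
check: Δy/Fy = (-809/2312) / (-809/578) = 1/4 ✓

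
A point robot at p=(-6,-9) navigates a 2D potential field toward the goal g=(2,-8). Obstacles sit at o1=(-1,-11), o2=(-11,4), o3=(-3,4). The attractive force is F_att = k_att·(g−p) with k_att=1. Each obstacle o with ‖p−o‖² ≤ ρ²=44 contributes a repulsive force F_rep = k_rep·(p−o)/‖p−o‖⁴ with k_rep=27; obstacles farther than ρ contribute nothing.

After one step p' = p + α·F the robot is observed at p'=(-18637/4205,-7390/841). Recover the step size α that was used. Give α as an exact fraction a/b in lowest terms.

F_att = 1·(g−p) = 1·(8,1) = (8.0000,1.0000)
o1: d²=29 ≤ ρ²=44; F_rep = 27·(-5,2)/29² = (-0.1605,0.0642)
o2: d²=194 > ρ²=44 → inactive
o3: d²=178 > ρ²=44 → inactive
F = F_att + ΣF_rep = (7.8395,1.0642)
Δp = p'−p = (1.5679,0.2128); α = Δx/Fx = (6593/4205) / (6593/841) = 1/5
check: Δy/Fy = (179/841) / (895/841) = 1/5 ✓

α = 1/5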